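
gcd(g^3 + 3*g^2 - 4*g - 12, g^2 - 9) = g + 3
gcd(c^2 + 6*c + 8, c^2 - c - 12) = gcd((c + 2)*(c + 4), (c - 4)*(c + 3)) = 1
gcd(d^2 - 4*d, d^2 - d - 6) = 1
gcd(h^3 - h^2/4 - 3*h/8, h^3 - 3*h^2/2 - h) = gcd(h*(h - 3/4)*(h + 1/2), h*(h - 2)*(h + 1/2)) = h^2 + h/2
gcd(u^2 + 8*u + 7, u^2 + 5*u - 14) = u + 7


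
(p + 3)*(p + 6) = p^2 + 9*p + 18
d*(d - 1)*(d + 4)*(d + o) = d^4 + d^3*o + 3*d^3 + 3*d^2*o - 4*d^2 - 4*d*o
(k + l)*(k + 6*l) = k^2 + 7*k*l + 6*l^2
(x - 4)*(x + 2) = x^2 - 2*x - 8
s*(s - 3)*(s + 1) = s^3 - 2*s^2 - 3*s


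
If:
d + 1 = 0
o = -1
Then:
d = -1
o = -1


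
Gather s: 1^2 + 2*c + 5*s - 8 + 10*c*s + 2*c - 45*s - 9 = 4*c + s*(10*c - 40) - 16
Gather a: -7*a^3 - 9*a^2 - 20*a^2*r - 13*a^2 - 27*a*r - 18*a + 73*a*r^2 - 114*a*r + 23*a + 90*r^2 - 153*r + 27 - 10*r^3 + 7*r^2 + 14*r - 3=-7*a^3 + a^2*(-20*r - 22) + a*(73*r^2 - 141*r + 5) - 10*r^3 + 97*r^2 - 139*r + 24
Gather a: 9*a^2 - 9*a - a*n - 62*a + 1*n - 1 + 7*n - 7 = 9*a^2 + a*(-n - 71) + 8*n - 8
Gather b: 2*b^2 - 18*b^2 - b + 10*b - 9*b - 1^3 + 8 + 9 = 16 - 16*b^2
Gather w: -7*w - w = -8*w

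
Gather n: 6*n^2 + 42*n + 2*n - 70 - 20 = 6*n^2 + 44*n - 90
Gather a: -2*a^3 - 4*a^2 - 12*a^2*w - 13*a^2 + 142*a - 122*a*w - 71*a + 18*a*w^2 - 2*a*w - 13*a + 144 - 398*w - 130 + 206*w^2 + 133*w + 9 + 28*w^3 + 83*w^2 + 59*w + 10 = -2*a^3 + a^2*(-12*w - 17) + a*(18*w^2 - 124*w + 58) + 28*w^3 + 289*w^2 - 206*w + 33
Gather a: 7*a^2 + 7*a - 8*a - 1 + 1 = 7*a^2 - a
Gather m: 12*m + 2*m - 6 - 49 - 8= 14*m - 63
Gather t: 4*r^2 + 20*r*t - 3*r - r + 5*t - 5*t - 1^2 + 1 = 4*r^2 + 20*r*t - 4*r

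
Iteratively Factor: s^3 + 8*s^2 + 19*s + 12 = (s + 1)*(s^2 + 7*s + 12) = (s + 1)*(s + 4)*(s + 3)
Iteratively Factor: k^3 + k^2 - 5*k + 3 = (k - 1)*(k^2 + 2*k - 3) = (k - 1)^2*(k + 3)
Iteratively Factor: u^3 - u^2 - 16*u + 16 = (u + 4)*(u^2 - 5*u + 4) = (u - 4)*(u + 4)*(u - 1)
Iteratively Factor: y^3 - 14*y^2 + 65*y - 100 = (y - 5)*(y^2 - 9*y + 20) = (y - 5)^2*(y - 4)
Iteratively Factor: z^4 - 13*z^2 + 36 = (z - 3)*(z^3 + 3*z^2 - 4*z - 12) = (z - 3)*(z - 2)*(z^2 + 5*z + 6) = (z - 3)*(z - 2)*(z + 2)*(z + 3)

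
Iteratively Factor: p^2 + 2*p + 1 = (p + 1)*(p + 1)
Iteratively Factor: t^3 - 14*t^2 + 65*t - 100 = (t - 5)*(t^2 - 9*t + 20) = (t - 5)*(t - 4)*(t - 5)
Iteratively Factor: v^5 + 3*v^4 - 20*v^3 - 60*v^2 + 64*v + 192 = (v + 3)*(v^4 - 20*v^2 + 64) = (v - 4)*(v + 3)*(v^3 + 4*v^2 - 4*v - 16) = (v - 4)*(v + 3)*(v + 4)*(v^2 - 4) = (v - 4)*(v - 2)*(v + 3)*(v + 4)*(v + 2)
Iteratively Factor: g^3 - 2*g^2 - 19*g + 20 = (g - 5)*(g^2 + 3*g - 4) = (g - 5)*(g - 1)*(g + 4)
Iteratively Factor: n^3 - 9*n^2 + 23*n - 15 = (n - 5)*(n^2 - 4*n + 3) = (n - 5)*(n - 1)*(n - 3)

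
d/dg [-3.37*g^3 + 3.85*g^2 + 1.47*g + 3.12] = -10.11*g^2 + 7.7*g + 1.47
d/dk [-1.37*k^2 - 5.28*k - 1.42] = -2.74*k - 5.28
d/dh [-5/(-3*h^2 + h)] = 5*(1 - 6*h)/(h^2*(3*h - 1)^2)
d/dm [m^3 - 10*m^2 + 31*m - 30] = 3*m^2 - 20*m + 31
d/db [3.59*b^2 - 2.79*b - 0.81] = 7.18*b - 2.79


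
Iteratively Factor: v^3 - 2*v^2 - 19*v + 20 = (v + 4)*(v^2 - 6*v + 5) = (v - 1)*(v + 4)*(v - 5)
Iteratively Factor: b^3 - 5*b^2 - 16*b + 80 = (b - 5)*(b^2 - 16) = (b - 5)*(b + 4)*(b - 4)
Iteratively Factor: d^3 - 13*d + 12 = (d + 4)*(d^2 - 4*d + 3) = (d - 3)*(d + 4)*(d - 1)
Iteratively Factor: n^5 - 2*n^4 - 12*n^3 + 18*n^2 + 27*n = (n - 3)*(n^4 + n^3 - 9*n^2 - 9*n) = (n - 3)*(n + 1)*(n^3 - 9*n) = n*(n - 3)*(n + 1)*(n^2 - 9) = n*(n - 3)^2*(n + 1)*(n + 3)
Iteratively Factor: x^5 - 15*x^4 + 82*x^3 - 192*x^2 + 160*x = (x - 5)*(x^4 - 10*x^3 + 32*x^2 - 32*x) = (x - 5)*(x - 2)*(x^3 - 8*x^2 + 16*x) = (x - 5)*(x - 4)*(x - 2)*(x^2 - 4*x) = x*(x - 5)*(x - 4)*(x - 2)*(x - 4)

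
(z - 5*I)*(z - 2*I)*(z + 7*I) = z^3 + 39*z - 70*I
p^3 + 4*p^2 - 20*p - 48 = (p - 4)*(p + 2)*(p + 6)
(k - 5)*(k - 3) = k^2 - 8*k + 15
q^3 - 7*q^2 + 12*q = q*(q - 4)*(q - 3)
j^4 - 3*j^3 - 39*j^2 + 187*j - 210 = (j - 5)*(j - 3)*(j - 2)*(j + 7)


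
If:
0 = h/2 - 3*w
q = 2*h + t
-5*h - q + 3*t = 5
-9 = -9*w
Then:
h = 6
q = 71/2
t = 47/2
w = 1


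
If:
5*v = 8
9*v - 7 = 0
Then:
No Solution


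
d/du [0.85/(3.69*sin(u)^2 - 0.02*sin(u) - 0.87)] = (0.017 - 6.273*sin(u))*cos(u)/(-3.69*sin(u)^2 + 0.02*sin(u) + 0.87)^2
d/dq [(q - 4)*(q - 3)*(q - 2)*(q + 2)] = 4*q^3 - 21*q^2 + 16*q + 28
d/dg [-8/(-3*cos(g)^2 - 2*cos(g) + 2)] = 16*(3*cos(g) + 1)*sin(g)/(3*cos(g)^2 + 2*cos(g) - 2)^2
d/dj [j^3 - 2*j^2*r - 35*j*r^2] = 3*j^2 - 4*j*r - 35*r^2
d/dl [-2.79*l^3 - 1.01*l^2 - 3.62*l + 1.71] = -8.37*l^2 - 2.02*l - 3.62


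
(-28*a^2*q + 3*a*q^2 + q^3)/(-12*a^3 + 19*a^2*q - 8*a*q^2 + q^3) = q*(7*a + q)/(3*a^2 - 4*a*q + q^2)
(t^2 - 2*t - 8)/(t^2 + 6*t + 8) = (t - 4)/(t + 4)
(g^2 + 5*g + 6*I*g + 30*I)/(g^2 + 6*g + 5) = (g + 6*I)/(g + 1)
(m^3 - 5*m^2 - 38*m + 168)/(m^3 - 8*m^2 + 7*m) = (m^2 + 2*m - 24)/(m*(m - 1))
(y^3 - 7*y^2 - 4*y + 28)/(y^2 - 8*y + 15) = (y^3 - 7*y^2 - 4*y + 28)/(y^2 - 8*y + 15)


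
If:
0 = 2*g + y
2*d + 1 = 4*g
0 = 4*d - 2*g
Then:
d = 1/6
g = 1/3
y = -2/3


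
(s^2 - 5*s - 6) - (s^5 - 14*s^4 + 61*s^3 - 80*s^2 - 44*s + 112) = -s^5 + 14*s^4 - 61*s^3 + 81*s^2 + 39*s - 118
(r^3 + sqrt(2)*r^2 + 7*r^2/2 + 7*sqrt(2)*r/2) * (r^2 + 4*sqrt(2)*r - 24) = r^5 + 7*r^4/2 + 5*sqrt(2)*r^4 - 16*r^3 + 35*sqrt(2)*r^3/2 - 56*r^2 - 24*sqrt(2)*r^2 - 84*sqrt(2)*r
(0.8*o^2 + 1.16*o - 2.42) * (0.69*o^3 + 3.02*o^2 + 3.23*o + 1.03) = 0.552*o^5 + 3.2164*o^4 + 4.4174*o^3 - 2.7376*o^2 - 6.6218*o - 2.4926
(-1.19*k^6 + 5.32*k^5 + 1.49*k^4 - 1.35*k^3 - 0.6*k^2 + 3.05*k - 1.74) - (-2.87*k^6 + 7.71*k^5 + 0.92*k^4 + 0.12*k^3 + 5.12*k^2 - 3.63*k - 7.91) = 1.68*k^6 - 2.39*k^5 + 0.57*k^4 - 1.47*k^3 - 5.72*k^2 + 6.68*k + 6.17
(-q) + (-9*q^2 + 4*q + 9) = -9*q^2 + 3*q + 9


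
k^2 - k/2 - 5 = (k - 5/2)*(k + 2)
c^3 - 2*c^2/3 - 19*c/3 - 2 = (c - 3)*(c + 1/3)*(c + 2)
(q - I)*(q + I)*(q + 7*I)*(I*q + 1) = I*q^4 - 6*q^3 + 8*I*q^2 - 6*q + 7*I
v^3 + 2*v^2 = v^2*(v + 2)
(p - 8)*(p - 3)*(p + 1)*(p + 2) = p^4 - 8*p^3 - 7*p^2 + 50*p + 48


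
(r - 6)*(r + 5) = r^2 - r - 30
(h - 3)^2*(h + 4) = h^3 - 2*h^2 - 15*h + 36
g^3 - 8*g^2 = g^2*(g - 8)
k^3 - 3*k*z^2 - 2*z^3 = (k - 2*z)*(k + z)^2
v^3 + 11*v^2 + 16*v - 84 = (v - 2)*(v + 6)*(v + 7)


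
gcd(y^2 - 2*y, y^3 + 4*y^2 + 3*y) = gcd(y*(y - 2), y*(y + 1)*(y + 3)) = y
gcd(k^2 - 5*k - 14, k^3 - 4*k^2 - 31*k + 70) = k - 7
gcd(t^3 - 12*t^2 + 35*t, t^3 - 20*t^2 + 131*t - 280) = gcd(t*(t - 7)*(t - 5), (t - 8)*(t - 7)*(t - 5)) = t^2 - 12*t + 35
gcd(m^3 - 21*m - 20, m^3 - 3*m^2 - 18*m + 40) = m^2 - m - 20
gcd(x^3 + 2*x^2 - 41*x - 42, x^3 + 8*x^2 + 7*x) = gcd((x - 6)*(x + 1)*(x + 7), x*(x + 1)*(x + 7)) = x^2 + 8*x + 7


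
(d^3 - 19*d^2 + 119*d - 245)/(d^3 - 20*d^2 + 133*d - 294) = (d - 5)/(d - 6)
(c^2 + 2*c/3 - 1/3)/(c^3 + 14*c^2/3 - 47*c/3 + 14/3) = (c + 1)/(c^2 + 5*c - 14)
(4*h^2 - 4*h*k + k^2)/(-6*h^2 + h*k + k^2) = (-2*h + k)/(3*h + k)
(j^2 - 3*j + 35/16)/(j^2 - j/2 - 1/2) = (-16*j^2 + 48*j - 35)/(8*(-2*j^2 + j + 1))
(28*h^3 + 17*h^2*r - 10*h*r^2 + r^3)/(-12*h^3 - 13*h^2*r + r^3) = (-7*h + r)/(3*h + r)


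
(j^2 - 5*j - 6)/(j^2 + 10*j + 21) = (j^2 - 5*j - 6)/(j^2 + 10*j + 21)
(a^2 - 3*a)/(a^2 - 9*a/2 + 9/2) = 2*a/(2*a - 3)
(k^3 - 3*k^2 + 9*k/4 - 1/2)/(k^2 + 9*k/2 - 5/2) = (k^2 - 5*k/2 + 1)/(k + 5)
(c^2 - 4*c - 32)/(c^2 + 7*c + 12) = (c - 8)/(c + 3)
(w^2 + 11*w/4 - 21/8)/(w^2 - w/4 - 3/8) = (2*w + 7)/(2*w + 1)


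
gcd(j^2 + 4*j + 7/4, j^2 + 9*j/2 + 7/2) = j + 7/2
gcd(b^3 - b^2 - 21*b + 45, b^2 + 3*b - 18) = b - 3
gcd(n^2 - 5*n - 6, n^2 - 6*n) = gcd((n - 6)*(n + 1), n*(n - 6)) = n - 6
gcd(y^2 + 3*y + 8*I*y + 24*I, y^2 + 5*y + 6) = y + 3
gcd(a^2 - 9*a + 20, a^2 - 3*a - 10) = a - 5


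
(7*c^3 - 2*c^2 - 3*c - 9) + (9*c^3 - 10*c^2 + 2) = 16*c^3 - 12*c^2 - 3*c - 7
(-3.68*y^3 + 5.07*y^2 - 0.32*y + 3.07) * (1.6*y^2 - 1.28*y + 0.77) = -5.888*y^5 + 12.8224*y^4 - 9.8352*y^3 + 9.2255*y^2 - 4.176*y + 2.3639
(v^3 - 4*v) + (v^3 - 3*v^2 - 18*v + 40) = 2*v^3 - 3*v^2 - 22*v + 40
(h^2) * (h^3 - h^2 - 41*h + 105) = h^5 - h^4 - 41*h^3 + 105*h^2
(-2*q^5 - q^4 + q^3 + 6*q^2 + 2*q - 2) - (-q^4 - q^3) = -2*q^5 + 2*q^3 + 6*q^2 + 2*q - 2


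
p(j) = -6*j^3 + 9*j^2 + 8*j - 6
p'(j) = -18*j^2 + 18*j + 8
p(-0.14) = -6.93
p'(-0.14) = 5.13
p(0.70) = 1.95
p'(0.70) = 11.78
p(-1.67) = 33.68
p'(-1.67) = -72.26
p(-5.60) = 1285.14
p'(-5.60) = -657.28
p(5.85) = -852.41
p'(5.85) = -502.70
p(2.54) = -25.94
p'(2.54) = -62.41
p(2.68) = -35.41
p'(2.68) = -73.04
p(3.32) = -99.80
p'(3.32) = -130.64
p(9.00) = -3579.00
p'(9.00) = -1288.00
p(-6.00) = 1566.00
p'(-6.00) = -748.00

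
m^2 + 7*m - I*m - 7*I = (m + 7)*(m - I)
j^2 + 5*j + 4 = (j + 1)*(j + 4)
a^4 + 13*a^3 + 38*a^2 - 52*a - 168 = (a - 2)*(a + 2)*(a + 6)*(a + 7)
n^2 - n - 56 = (n - 8)*(n + 7)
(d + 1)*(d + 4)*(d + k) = d^3 + d^2*k + 5*d^2 + 5*d*k + 4*d + 4*k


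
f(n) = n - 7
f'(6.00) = 1.00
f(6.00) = -1.00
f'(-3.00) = 1.00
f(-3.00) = -10.00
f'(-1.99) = 1.00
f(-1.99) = -8.99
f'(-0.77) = 1.00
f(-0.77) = -7.77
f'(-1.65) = 1.00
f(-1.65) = -8.65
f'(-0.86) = 1.00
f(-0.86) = -7.86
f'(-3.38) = 1.00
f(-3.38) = -10.38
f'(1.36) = 1.00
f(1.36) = -5.64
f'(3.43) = 1.00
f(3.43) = -3.57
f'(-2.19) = 1.00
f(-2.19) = -9.19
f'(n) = 1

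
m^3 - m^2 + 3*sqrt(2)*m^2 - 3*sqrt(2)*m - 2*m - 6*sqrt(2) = (m - 2)*(m + 1)*(m + 3*sqrt(2))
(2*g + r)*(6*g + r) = 12*g^2 + 8*g*r + r^2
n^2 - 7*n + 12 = (n - 4)*(n - 3)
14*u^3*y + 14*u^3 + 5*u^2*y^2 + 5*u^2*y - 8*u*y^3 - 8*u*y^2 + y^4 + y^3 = (-7*u + y)*(-2*u + y)*(u + y)*(y + 1)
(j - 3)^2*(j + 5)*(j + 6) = j^4 + 5*j^3 - 27*j^2 - 81*j + 270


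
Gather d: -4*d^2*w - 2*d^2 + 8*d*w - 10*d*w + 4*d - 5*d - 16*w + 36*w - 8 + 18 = d^2*(-4*w - 2) + d*(-2*w - 1) + 20*w + 10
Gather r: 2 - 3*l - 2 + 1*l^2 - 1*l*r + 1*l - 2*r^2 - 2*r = l^2 - 2*l - 2*r^2 + r*(-l - 2)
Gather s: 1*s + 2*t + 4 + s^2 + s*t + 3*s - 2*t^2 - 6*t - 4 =s^2 + s*(t + 4) - 2*t^2 - 4*t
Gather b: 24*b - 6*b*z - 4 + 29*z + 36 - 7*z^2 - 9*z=b*(24 - 6*z) - 7*z^2 + 20*z + 32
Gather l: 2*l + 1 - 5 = 2*l - 4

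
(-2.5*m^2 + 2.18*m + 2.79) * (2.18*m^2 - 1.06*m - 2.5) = -5.45*m^4 + 7.4024*m^3 + 10.0214*m^2 - 8.4074*m - 6.975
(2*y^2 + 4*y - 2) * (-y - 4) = -2*y^3 - 12*y^2 - 14*y + 8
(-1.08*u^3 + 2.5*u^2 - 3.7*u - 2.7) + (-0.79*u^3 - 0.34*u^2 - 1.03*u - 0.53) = -1.87*u^3 + 2.16*u^2 - 4.73*u - 3.23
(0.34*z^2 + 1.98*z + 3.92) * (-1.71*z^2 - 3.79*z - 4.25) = -0.5814*z^4 - 4.6744*z^3 - 15.6524*z^2 - 23.2718*z - 16.66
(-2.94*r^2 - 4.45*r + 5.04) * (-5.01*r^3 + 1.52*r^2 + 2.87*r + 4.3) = 14.7294*r^5 + 17.8257*r^4 - 40.4522*r^3 - 17.7527*r^2 - 4.6702*r + 21.672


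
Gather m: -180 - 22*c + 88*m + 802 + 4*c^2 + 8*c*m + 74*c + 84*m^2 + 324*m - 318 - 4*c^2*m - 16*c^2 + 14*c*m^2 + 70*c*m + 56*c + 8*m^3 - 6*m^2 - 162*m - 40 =-12*c^2 + 108*c + 8*m^3 + m^2*(14*c + 78) + m*(-4*c^2 + 78*c + 250) + 264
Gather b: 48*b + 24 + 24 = 48*b + 48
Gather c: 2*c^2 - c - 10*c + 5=2*c^2 - 11*c + 5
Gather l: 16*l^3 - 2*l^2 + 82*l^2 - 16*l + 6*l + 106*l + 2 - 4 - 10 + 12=16*l^3 + 80*l^2 + 96*l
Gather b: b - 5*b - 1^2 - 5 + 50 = 44 - 4*b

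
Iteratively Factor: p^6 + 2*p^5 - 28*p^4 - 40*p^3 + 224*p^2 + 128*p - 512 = (p - 4)*(p^5 + 6*p^4 - 4*p^3 - 56*p^2 + 128) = (p - 4)*(p - 2)*(p^4 + 8*p^3 + 12*p^2 - 32*p - 64) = (p - 4)*(p - 2)*(p + 4)*(p^3 + 4*p^2 - 4*p - 16) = (p - 4)*(p - 2)*(p + 4)^2*(p^2 - 4) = (p - 4)*(p - 2)^2*(p + 4)^2*(p + 2)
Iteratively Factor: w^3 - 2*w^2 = (w - 2)*(w^2) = w*(w - 2)*(w)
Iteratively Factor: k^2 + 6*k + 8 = (k + 2)*(k + 4)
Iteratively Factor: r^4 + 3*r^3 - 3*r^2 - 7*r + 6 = (r - 1)*(r^3 + 4*r^2 + r - 6) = (r - 1)*(r + 3)*(r^2 + r - 2) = (r - 1)*(r + 2)*(r + 3)*(r - 1)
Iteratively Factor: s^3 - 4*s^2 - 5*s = (s - 5)*(s^2 + s) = s*(s - 5)*(s + 1)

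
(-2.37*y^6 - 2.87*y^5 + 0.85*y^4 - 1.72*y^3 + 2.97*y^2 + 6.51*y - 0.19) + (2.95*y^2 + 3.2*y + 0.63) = -2.37*y^6 - 2.87*y^5 + 0.85*y^4 - 1.72*y^3 + 5.92*y^2 + 9.71*y + 0.44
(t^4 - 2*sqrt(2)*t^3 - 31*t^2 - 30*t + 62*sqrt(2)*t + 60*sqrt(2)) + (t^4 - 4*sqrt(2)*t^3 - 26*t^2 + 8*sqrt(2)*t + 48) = 2*t^4 - 6*sqrt(2)*t^3 - 57*t^2 - 30*t + 70*sqrt(2)*t + 48 + 60*sqrt(2)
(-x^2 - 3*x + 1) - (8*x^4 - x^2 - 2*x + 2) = -8*x^4 - x - 1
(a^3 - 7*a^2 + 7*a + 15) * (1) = a^3 - 7*a^2 + 7*a + 15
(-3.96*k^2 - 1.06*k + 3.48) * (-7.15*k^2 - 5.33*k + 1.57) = 28.314*k^4 + 28.6858*k^3 - 25.4494*k^2 - 20.2126*k + 5.4636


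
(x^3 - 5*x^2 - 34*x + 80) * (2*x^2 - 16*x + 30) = 2*x^5 - 26*x^4 + 42*x^3 + 554*x^2 - 2300*x + 2400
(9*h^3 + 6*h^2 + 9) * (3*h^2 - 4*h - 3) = 27*h^5 - 18*h^4 - 51*h^3 + 9*h^2 - 36*h - 27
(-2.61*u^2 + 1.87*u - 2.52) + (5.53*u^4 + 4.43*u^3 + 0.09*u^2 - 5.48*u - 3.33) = 5.53*u^4 + 4.43*u^3 - 2.52*u^2 - 3.61*u - 5.85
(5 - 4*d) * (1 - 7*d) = 28*d^2 - 39*d + 5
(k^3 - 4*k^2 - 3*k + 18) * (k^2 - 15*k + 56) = k^5 - 19*k^4 + 113*k^3 - 161*k^2 - 438*k + 1008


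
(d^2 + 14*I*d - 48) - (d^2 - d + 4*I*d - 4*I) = d + 10*I*d - 48 + 4*I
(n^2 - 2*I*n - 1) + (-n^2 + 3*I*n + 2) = I*n + 1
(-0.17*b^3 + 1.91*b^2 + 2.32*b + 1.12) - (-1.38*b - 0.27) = -0.17*b^3 + 1.91*b^2 + 3.7*b + 1.39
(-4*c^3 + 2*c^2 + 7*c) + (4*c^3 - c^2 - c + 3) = c^2 + 6*c + 3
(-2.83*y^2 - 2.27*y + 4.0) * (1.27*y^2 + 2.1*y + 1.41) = -3.5941*y^4 - 8.8259*y^3 - 3.6773*y^2 + 5.1993*y + 5.64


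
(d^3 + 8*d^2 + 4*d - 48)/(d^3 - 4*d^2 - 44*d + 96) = (d + 4)/(d - 8)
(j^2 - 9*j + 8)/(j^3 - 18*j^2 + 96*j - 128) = (j - 1)/(j^2 - 10*j + 16)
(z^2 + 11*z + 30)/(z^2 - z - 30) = (z + 6)/(z - 6)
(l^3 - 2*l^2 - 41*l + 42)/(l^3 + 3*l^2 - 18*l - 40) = (l^3 - 2*l^2 - 41*l + 42)/(l^3 + 3*l^2 - 18*l - 40)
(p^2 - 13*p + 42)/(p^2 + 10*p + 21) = (p^2 - 13*p + 42)/(p^2 + 10*p + 21)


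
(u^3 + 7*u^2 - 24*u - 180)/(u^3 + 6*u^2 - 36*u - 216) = (u - 5)/(u - 6)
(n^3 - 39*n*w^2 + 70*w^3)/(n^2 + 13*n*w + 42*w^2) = (n^2 - 7*n*w + 10*w^2)/(n + 6*w)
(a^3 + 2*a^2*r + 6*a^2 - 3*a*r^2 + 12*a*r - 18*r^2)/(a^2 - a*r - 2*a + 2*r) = (a^2 + 3*a*r + 6*a + 18*r)/(a - 2)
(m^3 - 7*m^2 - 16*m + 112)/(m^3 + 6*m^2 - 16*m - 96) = (m - 7)/(m + 6)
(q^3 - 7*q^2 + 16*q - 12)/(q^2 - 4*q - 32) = (-q^3 + 7*q^2 - 16*q + 12)/(-q^2 + 4*q + 32)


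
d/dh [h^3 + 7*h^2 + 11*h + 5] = 3*h^2 + 14*h + 11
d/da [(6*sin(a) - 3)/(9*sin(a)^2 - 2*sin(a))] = 6*(-9*cos(a) + 9/tan(a) - cos(a)/sin(a)^2)/(9*sin(a) - 2)^2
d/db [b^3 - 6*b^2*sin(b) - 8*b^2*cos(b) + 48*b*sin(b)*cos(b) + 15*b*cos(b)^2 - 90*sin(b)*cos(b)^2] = 8*b^2*sin(b) - 6*b^2*cos(b) + 3*b^2 - 12*b*sin(b) - 15*b*sin(2*b) - 16*b*cos(b) + 48*b*cos(2*b) + 24*sin(2*b) - 45*cos(b)/2 + 15*cos(2*b)/2 - 135*cos(3*b)/2 + 15/2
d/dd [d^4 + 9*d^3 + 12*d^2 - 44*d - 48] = 4*d^3 + 27*d^2 + 24*d - 44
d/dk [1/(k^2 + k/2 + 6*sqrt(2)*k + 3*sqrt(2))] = 2*(-4*k - 12*sqrt(2) - 1)/(2*k^2 + k + 12*sqrt(2)*k + 6*sqrt(2))^2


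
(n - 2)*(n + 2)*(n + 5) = n^3 + 5*n^2 - 4*n - 20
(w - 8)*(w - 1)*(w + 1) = w^3 - 8*w^2 - w + 8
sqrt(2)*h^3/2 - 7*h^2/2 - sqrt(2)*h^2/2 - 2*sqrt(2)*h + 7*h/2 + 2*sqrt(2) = (h - 1)*(h - 4*sqrt(2))*(sqrt(2)*h/2 + 1/2)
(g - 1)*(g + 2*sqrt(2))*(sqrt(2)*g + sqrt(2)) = sqrt(2)*g^3 + 4*g^2 - sqrt(2)*g - 4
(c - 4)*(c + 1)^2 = c^3 - 2*c^2 - 7*c - 4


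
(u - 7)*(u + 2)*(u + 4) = u^3 - u^2 - 34*u - 56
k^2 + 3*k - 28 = (k - 4)*(k + 7)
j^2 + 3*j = j*(j + 3)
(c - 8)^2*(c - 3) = c^3 - 19*c^2 + 112*c - 192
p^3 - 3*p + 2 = (p - 1)^2*(p + 2)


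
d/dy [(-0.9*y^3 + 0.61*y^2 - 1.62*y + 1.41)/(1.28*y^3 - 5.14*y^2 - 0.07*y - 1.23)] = (-4.44089209850063e-16*y^5 + 3.8452*y^4 + 4.2732*y^3 - 10.4629*y^2 + 12.9942*y + 2.0913)/(1.6384*y^6 - 13.1584*y^5 + 26.2404*y^4 - 2.4292*y^3 + 12.6493*y^2 + 0.1722*y + 1.5129)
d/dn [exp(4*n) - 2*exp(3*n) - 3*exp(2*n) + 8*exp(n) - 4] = (4*exp(3*n) - 6*exp(2*n) - 6*exp(n) + 8)*exp(n)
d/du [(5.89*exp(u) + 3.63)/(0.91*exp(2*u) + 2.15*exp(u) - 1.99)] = (-(1.82*exp(u) + 2.15)*(5.89*exp(u) + 3.63) + 5.3599*exp(2*u) + 12.6635*exp(u) - 11.7211)*exp(u)/(0.91*exp(2*u) + 2.15*exp(u) - 1.99)^2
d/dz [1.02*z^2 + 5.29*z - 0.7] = 2.04*z + 5.29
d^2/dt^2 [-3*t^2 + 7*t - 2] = -6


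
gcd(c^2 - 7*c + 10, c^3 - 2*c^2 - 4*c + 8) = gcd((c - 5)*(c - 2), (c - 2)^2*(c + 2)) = c - 2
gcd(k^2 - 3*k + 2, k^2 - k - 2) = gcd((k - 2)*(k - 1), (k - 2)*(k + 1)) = k - 2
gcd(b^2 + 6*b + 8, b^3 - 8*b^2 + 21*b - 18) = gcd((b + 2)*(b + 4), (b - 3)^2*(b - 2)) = 1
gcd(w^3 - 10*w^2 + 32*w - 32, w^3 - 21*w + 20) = w - 4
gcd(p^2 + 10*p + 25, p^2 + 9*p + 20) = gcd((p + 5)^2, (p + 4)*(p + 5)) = p + 5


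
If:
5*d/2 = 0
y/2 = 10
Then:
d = 0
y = 20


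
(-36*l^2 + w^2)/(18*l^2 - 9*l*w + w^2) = (6*l + w)/(-3*l + w)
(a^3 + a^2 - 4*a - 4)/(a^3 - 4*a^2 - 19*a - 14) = (a - 2)/(a - 7)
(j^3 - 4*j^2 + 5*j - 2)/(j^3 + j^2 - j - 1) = (j^2 - 3*j + 2)/(j^2 + 2*j + 1)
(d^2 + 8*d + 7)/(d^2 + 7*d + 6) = (d + 7)/(d + 6)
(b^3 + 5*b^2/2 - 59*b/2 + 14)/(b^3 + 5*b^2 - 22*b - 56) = (b - 1/2)/(b + 2)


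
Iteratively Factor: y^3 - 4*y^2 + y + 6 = (y - 3)*(y^2 - y - 2) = (y - 3)*(y - 2)*(y + 1)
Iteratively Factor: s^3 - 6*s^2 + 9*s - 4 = (s - 1)*(s^2 - 5*s + 4) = (s - 1)^2*(s - 4)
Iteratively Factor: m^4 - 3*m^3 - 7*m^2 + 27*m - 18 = (m - 1)*(m^3 - 2*m^2 - 9*m + 18) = (m - 3)*(m - 1)*(m^2 + m - 6) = (m - 3)*(m - 1)*(m + 3)*(m - 2)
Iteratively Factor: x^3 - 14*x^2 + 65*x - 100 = (x - 5)*(x^2 - 9*x + 20) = (x - 5)*(x - 4)*(x - 5)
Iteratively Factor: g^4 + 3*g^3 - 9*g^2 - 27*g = (g + 3)*(g^3 - 9*g) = g*(g + 3)*(g^2 - 9) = g*(g - 3)*(g + 3)*(g + 3)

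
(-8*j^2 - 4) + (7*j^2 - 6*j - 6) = -j^2 - 6*j - 10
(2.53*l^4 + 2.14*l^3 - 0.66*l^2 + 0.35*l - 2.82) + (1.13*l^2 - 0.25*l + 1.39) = 2.53*l^4 + 2.14*l^3 + 0.47*l^2 + 0.1*l - 1.43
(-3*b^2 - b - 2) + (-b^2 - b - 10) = -4*b^2 - 2*b - 12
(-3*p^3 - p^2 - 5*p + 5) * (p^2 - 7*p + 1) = -3*p^5 + 20*p^4 - p^3 + 39*p^2 - 40*p + 5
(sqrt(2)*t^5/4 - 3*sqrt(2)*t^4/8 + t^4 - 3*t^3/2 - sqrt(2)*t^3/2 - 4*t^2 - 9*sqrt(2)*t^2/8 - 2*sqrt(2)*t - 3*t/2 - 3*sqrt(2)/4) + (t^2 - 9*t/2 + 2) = sqrt(2)*t^5/4 - 3*sqrt(2)*t^4/8 + t^4 - 3*t^3/2 - sqrt(2)*t^3/2 - 3*t^2 - 9*sqrt(2)*t^2/8 - 6*t - 2*sqrt(2)*t - 3*sqrt(2)/4 + 2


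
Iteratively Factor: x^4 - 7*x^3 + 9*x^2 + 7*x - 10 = (x - 1)*(x^3 - 6*x^2 + 3*x + 10) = (x - 1)*(x + 1)*(x^2 - 7*x + 10) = (x - 2)*(x - 1)*(x + 1)*(x - 5)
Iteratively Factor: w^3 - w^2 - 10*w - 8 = (w + 2)*(w^2 - 3*w - 4) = (w + 1)*(w + 2)*(w - 4)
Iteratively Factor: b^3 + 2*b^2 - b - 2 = (b + 1)*(b^2 + b - 2) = (b - 1)*(b + 1)*(b + 2)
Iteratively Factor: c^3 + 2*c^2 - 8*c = (c - 2)*(c^2 + 4*c) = c*(c - 2)*(c + 4)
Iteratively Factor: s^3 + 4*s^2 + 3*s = (s + 3)*(s^2 + s) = (s + 1)*(s + 3)*(s)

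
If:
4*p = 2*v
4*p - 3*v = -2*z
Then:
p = z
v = 2*z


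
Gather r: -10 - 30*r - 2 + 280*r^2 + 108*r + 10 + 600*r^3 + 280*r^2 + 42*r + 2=600*r^3 + 560*r^2 + 120*r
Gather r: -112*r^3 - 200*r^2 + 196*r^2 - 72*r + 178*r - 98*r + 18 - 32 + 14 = -112*r^3 - 4*r^2 + 8*r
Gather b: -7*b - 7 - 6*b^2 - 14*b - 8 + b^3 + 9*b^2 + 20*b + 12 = b^3 + 3*b^2 - b - 3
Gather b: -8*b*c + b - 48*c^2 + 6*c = b*(1 - 8*c) - 48*c^2 + 6*c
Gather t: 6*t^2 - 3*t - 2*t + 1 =6*t^2 - 5*t + 1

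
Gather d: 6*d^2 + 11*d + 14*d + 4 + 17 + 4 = 6*d^2 + 25*d + 25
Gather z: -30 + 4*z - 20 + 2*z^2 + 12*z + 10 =2*z^2 + 16*z - 40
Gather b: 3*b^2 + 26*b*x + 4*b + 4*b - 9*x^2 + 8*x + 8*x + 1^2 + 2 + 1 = 3*b^2 + b*(26*x + 8) - 9*x^2 + 16*x + 4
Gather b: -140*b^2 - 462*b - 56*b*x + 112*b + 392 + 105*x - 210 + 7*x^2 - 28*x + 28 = -140*b^2 + b*(-56*x - 350) + 7*x^2 + 77*x + 210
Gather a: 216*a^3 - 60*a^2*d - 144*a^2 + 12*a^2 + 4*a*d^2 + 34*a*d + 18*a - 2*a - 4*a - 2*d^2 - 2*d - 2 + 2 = 216*a^3 + a^2*(-60*d - 132) + a*(4*d^2 + 34*d + 12) - 2*d^2 - 2*d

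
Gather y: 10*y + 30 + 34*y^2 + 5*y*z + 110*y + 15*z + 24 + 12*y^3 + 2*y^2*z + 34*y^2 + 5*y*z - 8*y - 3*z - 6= 12*y^3 + y^2*(2*z + 68) + y*(10*z + 112) + 12*z + 48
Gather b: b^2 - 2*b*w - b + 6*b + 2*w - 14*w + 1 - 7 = b^2 + b*(5 - 2*w) - 12*w - 6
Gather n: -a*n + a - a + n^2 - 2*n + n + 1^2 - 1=n^2 + n*(-a - 1)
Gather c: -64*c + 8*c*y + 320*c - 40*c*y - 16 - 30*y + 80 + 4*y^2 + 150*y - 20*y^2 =c*(256 - 32*y) - 16*y^2 + 120*y + 64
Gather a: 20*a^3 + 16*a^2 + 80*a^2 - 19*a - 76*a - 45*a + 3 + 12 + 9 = 20*a^3 + 96*a^2 - 140*a + 24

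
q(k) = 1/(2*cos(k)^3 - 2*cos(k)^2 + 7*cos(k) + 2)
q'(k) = (6*sin(k)*cos(k)^2 - 4*sin(k)*cos(k) + 7*sin(k))/(2*cos(k)^3 - 2*cos(k)^2 + 7*cos(k) + 2)^2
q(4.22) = -0.51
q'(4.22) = -2.33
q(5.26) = 0.19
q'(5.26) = -0.19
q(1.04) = 0.19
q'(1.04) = 0.20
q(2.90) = -0.12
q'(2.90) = 0.05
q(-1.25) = 0.25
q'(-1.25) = -0.36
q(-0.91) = 0.17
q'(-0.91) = -0.15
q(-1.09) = 0.20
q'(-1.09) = -0.23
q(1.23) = 0.24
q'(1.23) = 0.34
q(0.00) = 0.11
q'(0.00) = 0.00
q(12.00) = 0.13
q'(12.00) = -0.07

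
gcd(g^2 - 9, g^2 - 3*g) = g - 3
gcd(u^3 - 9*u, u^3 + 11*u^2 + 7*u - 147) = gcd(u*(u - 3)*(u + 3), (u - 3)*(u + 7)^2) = u - 3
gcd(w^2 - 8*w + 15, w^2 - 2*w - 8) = 1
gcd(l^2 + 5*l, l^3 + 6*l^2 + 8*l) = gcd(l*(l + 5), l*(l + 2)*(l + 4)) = l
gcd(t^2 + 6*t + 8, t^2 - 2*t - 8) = t + 2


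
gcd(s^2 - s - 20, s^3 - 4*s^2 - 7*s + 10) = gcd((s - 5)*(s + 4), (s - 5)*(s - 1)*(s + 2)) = s - 5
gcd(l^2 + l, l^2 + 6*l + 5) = l + 1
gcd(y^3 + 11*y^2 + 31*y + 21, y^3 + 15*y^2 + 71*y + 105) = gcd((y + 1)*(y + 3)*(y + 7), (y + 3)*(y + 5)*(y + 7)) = y^2 + 10*y + 21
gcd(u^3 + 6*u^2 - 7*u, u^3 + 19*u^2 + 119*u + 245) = u + 7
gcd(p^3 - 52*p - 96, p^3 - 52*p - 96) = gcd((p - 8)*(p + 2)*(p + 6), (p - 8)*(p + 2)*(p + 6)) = p^3 - 52*p - 96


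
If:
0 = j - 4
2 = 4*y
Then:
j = 4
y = 1/2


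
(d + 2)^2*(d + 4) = d^3 + 8*d^2 + 20*d + 16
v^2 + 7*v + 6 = (v + 1)*(v + 6)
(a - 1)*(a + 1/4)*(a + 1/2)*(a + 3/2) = a^4 + 5*a^3/4 - a^2 - 17*a/16 - 3/16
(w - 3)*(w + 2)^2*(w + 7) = w^4 + 8*w^3 - w^2 - 68*w - 84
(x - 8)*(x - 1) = x^2 - 9*x + 8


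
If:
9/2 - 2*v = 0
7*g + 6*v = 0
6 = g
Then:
No Solution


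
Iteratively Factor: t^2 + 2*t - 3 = (t + 3)*(t - 1)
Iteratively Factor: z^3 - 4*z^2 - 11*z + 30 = (z - 5)*(z^2 + z - 6) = (z - 5)*(z - 2)*(z + 3)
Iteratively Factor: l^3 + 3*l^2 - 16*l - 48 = (l - 4)*(l^2 + 7*l + 12) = (l - 4)*(l + 3)*(l + 4)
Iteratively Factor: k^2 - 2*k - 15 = (k + 3)*(k - 5)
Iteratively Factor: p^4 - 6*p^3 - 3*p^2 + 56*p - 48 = (p - 4)*(p^3 - 2*p^2 - 11*p + 12) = (p - 4)*(p - 1)*(p^2 - p - 12) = (p - 4)*(p - 1)*(p + 3)*(p - 4)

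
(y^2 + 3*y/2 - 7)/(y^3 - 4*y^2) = (y^2 + 3*y/2 - 7)/(y^2*(y - 4))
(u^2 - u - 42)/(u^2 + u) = (u^2 - u - 42)/(u*(u + 1))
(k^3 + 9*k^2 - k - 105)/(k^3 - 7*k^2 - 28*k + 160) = (k^2 + 4*k - 21)/(k^2 - 12*k + 32)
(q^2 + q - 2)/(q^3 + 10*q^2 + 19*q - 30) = (q + 2)/(q^2 + 11*q + 30)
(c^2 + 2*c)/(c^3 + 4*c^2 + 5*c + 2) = c/(c^2 + 2*c + 1)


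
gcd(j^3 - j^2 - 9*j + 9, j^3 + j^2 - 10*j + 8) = j - 1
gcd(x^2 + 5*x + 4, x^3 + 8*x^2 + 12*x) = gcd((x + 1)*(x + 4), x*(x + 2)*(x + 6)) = 1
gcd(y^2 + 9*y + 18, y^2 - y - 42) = y + 6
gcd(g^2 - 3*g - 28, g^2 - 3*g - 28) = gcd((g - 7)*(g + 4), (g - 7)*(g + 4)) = g^2 - 3*g - 28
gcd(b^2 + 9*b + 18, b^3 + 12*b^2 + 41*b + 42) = b + 3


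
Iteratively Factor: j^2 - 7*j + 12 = (j - 4)*(j - 3)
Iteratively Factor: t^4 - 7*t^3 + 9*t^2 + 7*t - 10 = (t - 2)*(t^3 - 5*t^2 - t + 5) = (t - 5)*(t - 2)*(t^2 - 1) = (t - 5)*(t - 2)*(t + 1)*(t - 1)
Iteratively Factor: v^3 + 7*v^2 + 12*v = (v + 3)*(v^2 + 4*v) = (v + 3)*(v + 4)*(v)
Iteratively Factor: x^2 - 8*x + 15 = (x - 5)*(x - 3)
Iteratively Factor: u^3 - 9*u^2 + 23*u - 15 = (u - 1)*(u^2 - 8*u + 15) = (u - 5)*(u - 1)*(u - 3)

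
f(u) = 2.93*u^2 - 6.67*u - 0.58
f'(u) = 5.86*u - 6.67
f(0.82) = -4.08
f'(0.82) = -1.86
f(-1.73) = 19.73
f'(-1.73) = -16.81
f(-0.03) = -0.38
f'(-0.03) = -6.85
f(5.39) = 48.59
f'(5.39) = 24.92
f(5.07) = 40.92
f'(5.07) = 23.04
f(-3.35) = 54.65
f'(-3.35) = -26.30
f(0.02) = -0.71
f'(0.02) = -6.55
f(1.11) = -4.37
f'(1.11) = -0.17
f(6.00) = 64.88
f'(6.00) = 28.49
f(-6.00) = 144.92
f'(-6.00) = -41.83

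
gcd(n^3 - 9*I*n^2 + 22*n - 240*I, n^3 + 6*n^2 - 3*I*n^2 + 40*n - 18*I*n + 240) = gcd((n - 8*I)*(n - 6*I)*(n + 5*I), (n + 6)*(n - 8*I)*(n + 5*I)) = n^2 - 3*I*n + 40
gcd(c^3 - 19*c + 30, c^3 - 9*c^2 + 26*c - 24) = c^2 - 5*c + 6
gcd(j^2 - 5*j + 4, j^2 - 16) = j - 4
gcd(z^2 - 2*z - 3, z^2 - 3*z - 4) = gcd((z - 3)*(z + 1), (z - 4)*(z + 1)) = z + 1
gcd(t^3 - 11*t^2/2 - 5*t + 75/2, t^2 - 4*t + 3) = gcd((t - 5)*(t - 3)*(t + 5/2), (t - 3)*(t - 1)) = t - 3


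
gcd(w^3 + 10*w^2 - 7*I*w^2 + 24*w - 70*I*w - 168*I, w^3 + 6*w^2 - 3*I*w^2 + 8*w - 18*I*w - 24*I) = w + 4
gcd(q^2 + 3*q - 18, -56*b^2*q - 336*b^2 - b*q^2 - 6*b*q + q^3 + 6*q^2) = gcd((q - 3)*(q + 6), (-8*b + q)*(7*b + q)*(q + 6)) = q + 6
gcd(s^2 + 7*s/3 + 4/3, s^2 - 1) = s + 1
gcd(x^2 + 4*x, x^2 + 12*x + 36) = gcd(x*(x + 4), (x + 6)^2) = 1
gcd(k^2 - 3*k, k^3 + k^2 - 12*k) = k^2 - 3*k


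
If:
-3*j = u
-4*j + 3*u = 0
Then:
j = 0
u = 0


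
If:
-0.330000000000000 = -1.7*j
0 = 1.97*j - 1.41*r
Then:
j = 0.19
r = 0.27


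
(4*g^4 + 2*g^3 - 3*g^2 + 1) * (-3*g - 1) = -12*g^5 - 10*g^4 + 7*g^3 + 3*g^2 - 3*g - 1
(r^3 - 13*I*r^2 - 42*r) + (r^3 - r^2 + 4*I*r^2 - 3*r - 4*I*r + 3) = 2*r^3 - r^2 - 9*I*r^2 - 45*r - 4*I*r + 3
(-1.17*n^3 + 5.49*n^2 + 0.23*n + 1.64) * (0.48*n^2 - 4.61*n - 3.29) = -0.5616*n^5 + 8.0289*n^4 - 21.3492*n^3 - 18.3352*n^2 - 8.3171*n - 5.3956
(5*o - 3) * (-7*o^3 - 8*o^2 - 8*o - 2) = -35*o^4 - 19*o^3 - 16*o^2 + 14*o + 6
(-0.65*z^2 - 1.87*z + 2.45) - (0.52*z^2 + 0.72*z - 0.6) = -1.17*z^2 - 2.59*z + 3.05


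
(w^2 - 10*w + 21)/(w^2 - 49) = (w - 3)/(w + 7)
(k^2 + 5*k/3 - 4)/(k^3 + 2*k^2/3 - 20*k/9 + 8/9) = 3*(3*k^2 + 5*k - 12)/(9*k^3 + 6*k^2 - 20*k + 8)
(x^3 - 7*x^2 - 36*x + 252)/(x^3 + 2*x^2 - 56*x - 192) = (x^2 - 13*x + 42)/(x^2 - 4*x - 32)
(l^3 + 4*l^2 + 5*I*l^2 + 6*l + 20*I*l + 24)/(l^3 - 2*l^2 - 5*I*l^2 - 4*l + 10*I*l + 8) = (l^2 + l*(4 + 6*I) + 24*I)/(l^2 + l*(-2 - 4*I) + 8*I)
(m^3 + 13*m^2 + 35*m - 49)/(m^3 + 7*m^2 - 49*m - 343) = (m - 1)/(m - 7)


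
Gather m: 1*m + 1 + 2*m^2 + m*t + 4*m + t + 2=2*m^2 + m*(t + 5) + t + 3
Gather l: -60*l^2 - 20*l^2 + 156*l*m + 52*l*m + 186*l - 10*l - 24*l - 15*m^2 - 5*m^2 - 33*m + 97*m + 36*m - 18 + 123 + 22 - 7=-80*l^2 + l*(208*m + 152) - 20*m^2 + 100*m + 120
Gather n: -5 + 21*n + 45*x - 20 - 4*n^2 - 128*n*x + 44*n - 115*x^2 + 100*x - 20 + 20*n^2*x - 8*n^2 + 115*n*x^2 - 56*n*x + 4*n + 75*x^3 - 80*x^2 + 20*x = n^2*(20*x - 12) + n*(115*x^2 - 184*x + 69) + 75*x^3 - 195*x^2 + 165*x - 45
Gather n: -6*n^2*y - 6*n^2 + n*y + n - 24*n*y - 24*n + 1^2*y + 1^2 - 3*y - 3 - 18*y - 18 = n^2*(-6*y - 6) + n*(-23*y - 23) - 20*y - 20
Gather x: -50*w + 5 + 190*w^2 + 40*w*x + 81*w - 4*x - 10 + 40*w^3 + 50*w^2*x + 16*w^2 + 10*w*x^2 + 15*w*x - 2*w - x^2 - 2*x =40*w^3 + 206*w^2 + 29*w + x^2*(10*w - 1) + x*(50*w^2 + 55*w - 6) - 5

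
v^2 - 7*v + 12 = (v - 4)*(v - 3)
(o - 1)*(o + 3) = o^2 + 2*o - 3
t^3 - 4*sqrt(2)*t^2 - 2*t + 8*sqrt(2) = (t - 4*sqrt(2))*(t - sqrt(2))*(t + sqrt(2))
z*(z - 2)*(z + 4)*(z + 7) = z^4 + 9*z^3 + 6*z^2 - 56*z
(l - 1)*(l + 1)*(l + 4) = l^3 + 4*l^2 - l - 4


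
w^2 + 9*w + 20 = (w + 4)*(w + 5)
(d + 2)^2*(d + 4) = d^3 + 8*d^2 + 20*d + 16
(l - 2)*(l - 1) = l^2 - 3*l + 2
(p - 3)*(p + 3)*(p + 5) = p^3 + 5*p^2 - 9*p - 45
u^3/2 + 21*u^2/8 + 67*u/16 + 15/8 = (u/2 + 1)*(u + 3/4)*(u + 5/2)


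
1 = 1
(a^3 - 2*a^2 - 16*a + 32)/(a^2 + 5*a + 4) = (a^2 - 6*a + 8)/(a + 1)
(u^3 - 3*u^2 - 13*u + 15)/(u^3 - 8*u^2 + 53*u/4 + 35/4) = 4*(u^2 + 2*u - 3)/(4*u^2 - 12*u - 7)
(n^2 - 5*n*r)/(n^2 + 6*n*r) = (n - 5*r)/(n + 6*r)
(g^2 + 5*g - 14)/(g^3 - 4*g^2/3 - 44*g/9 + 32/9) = 9*(g^2 + 5*g - 14)/(9*g^3 - 12*g^2 - 44*g + 32)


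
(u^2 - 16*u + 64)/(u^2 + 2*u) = (u^2 - 16*u + 64)/(u*(u + 2))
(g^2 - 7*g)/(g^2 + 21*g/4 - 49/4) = 4*g*(g - 7)/(4*g^2 + 21*g - 49)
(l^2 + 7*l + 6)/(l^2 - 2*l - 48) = (l + 1)/(l - 8)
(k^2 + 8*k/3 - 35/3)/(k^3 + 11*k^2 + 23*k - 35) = (k - 7/3)/(k^2 + 6*k - 7)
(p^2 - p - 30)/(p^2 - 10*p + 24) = (p + 5)/(p - 4)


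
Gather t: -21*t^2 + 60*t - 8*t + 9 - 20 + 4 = -21*t^2 + 52*t - 7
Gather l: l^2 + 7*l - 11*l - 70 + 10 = l^2 - 4*l - 60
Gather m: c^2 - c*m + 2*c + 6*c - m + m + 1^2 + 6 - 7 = c^2 - c*m + 8*c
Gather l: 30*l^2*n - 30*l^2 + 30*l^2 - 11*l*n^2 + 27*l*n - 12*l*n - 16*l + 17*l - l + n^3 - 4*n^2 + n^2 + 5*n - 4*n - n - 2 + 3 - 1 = 30*l^2*n + l*(-11*n^2 + 15*n) + n^3 - 3*n^2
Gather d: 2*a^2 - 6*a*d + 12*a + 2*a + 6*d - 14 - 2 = 2*a^2 + 14*a + d*(6 - 6*a) - 16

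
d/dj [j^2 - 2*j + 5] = 2*j - 2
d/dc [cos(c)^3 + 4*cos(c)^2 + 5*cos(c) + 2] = (3*sin(c)^2 - 8*cos(c) - 8)*sin(c)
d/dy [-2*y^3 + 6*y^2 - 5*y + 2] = -6*y^2 + 12*y - 5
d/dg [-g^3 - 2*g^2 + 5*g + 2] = -3*g^2 - 4*g + 5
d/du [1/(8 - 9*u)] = 9/(9*u - 8)^2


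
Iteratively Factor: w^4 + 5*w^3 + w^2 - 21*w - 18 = (w + 3)*(w^3 + 2*w^2 - 5*w - 6) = (w + 1)*(w + 3)*(w^2 + w - 6) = (w - 2)*(w + 1)*(w + 3)*(w + 3)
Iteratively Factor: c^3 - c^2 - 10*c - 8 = (c + 1)*(c^2 - 2*c - 8) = (c - 4)*(c + 1)*(c + 2)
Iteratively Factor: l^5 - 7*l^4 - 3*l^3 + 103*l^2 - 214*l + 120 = (l - 1)*(l^4 - 6*l^3 - 9*l^2 + 94*l - 120) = (l - 5)*(l - 1)*(l^3 - l^2 - 14*l + 24) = (l - 5)*(l - 1)*(l + 4)*(l^2 - 5*l + 6) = (l - 5)*(l - 3)*(l - 1)*(l + 4)*(l - 2)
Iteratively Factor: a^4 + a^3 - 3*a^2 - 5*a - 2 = (a - 2)*(a^3 + 3*a^2 + 3*a + 1) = (a - 2)*(a + 1)*(a^2 + 2*a + 1) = (a - 2)*(a + 1)^2*(a + 1)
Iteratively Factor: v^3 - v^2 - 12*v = (v + 3)*(v^2 - 4*v) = (v - 4)*(v + 3)*(v)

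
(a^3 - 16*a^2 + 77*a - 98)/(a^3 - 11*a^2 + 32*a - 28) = (a - 7)/(a - 2)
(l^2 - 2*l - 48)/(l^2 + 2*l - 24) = (l - 8)/(l - 4)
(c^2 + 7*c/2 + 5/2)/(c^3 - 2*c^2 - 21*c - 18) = (c + 5/2)/(c^2 - 3*c - 18)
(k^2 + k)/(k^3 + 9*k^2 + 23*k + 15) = k/(k^2 + 8*k + 15)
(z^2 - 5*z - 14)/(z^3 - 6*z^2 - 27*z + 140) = (z + 2)/(z^2 + z - 20)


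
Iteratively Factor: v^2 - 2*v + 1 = (v - 1)*(v - 1)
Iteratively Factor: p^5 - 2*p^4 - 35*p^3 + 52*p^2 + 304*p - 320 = (p - 5)*(p^4 + 3*p^3 - 20*p^2 - 48*p + 64) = (p - 5)*(p - 4)*(p^3 + 7*p^2 + 8*p - 16) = (p - 5)*(p - 4)*(p + 4)*(p^2 + 3*p - 4) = (p - 5)*(p - 4)*(p - 1)*(p + 4)*(p + 4)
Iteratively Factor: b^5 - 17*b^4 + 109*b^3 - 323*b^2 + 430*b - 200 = (b - 1)*(b^4 - 16*b^3 + 93*b^2 - 230*b + 200) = (b - 2)*(b - 1)*(b^3 - 14*b^2 + 65*b - 100) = (b - 4)*(b - 2)*(b - 1)*(b^2 - 10*b + 25) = (b - 5)*(b - 4)*(b - 2)*(b - 1)*(b - 5)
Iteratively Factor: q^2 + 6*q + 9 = (q + 3)*(q + 3)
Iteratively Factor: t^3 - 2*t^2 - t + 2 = (t - 1)*(t^2 - t - 2) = (t - 2)*(t - 1)*(t + 1)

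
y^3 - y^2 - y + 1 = (y - 1)^2*(y + 1)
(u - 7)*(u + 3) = u^2 - 4*u - 21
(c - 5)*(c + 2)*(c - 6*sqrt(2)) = c^3 - 6*sqrt(2)*c^2 - 3*c^2 - 10*c + 18*sqrt(2)*c + 60*sqrt(2)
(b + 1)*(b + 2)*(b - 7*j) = b^3 - 7*b^2*j + 3*b^2 - 21*b*j + 2*b - 14*j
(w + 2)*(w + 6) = w^2 + 8*w + 12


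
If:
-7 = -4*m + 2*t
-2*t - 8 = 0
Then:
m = -1/4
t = -4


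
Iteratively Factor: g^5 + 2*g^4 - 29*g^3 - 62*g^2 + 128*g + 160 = (g - 2)*(g^4 + 4*g^3 - 21*g^2 - 104*g - 80) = (g - 2)*(g + 1)*(g^3 + 3*g^2 - 24*g - 80) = (g - 5)*(g - 2)*(g + 1)*(g^2 + 8*g + 16) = (g - 5)*(g - 2)*(g + 1)*(g + 4)*(g + 4)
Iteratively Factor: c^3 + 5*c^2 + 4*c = (c + 1)*(c^2 + 4*c) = (c + 1)*(c + 4)*(c)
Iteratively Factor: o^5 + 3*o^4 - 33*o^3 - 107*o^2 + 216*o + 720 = (o - 5)*(o^4 + 8*o^3 + 7*o^2 - 72*o - 144) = (o - 5)*(o - 3)*(o^3 + 11*o^2 + 40*o + 48) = (o - 5)*(o - 3)*(o + 3)*(o^2 + 8*o + 16) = (o - 5)*(o - 3)*(o + 3)*(o + 4)*(o + 4)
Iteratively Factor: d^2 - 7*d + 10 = (d - 2)*(d - 5)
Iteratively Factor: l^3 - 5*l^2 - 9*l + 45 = (l + 3)*(l^2 - 8*l + 15) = (l - 5)*(l + 3)*(l - 3)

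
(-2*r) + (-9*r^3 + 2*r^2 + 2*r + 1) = -9*r^3 + 2*r^2 + 1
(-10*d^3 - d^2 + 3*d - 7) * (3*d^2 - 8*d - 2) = -30*d^5 + 77*d^4 + 37*d^3 - 43*d^2 + 50*d + 14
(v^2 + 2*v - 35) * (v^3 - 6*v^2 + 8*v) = v^5 - 4*v^4 - 39*v^3 + 226*v^2 - 280*v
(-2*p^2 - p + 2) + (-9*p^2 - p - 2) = -11*p^2 - 2*p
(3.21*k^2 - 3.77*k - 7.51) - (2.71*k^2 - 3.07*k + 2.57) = 0.5*k^2 - 0.7*k - 10.08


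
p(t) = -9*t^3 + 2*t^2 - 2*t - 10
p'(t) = -27*t^2 + 4*t - 2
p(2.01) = -79.03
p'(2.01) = -103.04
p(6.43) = -2332.80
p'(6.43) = -1092.59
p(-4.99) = 1168.04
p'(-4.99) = -694.26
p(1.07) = -20.88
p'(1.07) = -28.63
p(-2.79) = 206.61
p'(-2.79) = -223.33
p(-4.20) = 700.47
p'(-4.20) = -495.08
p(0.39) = -11.01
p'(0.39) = -4.55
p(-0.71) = -4.35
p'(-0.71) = -18.45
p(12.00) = -15298.00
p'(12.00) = -3842.00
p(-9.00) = 6731.00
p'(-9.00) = -2225.00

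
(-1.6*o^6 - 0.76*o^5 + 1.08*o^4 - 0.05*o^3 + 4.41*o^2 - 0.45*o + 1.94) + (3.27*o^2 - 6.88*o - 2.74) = -1.6*o^6 - 0.76*o^5 + 1.08*o^4 - 0.05*o^3 + 7.68*o^2 - 7.33*o - 0.8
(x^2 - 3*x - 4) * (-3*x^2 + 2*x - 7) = -3*x^4 + 11*x^3 - x^2 + 13*x + 28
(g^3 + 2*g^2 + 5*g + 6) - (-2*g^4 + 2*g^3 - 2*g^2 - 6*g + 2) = 2*g^4 - g^3 + 4*g^2 + 11*g + 4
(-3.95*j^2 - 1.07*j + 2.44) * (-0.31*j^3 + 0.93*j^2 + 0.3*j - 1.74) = 1.2245*j^5 - 3.3418*j^4 - 2.9365*j^3 + 8.8212*j^2 + 2.5938*j - 4.2456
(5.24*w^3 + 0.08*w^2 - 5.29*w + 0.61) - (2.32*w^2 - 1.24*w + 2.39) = 5.24*w^3 - 2.24*w^2 - 4.05*w - 1.78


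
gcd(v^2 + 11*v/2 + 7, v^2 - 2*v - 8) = v + 2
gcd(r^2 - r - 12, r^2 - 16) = r - 4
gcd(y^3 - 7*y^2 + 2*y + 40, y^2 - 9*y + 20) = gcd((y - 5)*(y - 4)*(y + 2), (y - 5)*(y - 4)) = y^2 - 9*y + 20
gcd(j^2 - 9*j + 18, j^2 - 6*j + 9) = j - 3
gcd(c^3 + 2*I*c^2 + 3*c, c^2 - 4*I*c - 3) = c - I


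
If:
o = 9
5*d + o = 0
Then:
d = -9/5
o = 9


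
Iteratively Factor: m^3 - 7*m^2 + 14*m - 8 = (m - 1)*(m^2 - 6*m + 8) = (m - 4)*(m - 1)*(m - 2)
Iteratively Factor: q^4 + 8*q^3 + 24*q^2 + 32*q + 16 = (q + 2)*(q^3 + 6*q^2 + 12*q + 8) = (q + 2)^2*(q^2 + 4*q + 4) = (q + 2)^3*(q + 2)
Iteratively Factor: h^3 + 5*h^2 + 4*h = (h + 4)*(h^2 + h) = (h + 1)*(h + 4)*(h)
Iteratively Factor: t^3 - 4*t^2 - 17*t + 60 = (t + 4)*(t^2 - 8*t + 15) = (t - 3)*(t + 4)*(t - 5)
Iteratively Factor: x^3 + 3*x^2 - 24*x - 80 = (x + 4)*(x^2 - x - 20) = (x - 5)*(x + 4)*(x + 4)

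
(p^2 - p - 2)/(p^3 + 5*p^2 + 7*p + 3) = (p - 2)/(p^2 + 4*p + 3)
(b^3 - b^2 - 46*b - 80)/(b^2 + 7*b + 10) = b - 8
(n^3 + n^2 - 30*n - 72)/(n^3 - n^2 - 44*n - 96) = (n - 6)/(n - 8)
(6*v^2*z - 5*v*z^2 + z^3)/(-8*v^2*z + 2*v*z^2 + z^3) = (-3*v + z)/(4*v + z)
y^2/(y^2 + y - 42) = y^2/(y^2 + y - 42)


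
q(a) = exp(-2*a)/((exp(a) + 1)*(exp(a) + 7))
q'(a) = -2*exp(-2*a)/((exp(a) + 1)*(exp(a) + 7)) - exp(-a)/((exp(a) + 1)*(exp(a) + 7)^2) - exp(-a)/((exp(a) + 1)^2*(exp(a) + 7)) = 2*(-2*exp(2*a) - 12*exp(a) - 7)*exp(-2*a)/(exp(4*a) + 16*exp(3*a) + 78*exp(2*a) + 112*exp(a) + 49)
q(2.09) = 0.00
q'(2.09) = -0.00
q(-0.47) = 0.21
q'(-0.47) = -0.51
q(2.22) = 0.00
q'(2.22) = -0.00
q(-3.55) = 167.62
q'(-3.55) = -340.60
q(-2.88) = 42.58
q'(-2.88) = -87.77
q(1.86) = 0.00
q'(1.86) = -0.00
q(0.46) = 0.02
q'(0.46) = -0.05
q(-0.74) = 0.40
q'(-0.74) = -0.95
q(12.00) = 0.00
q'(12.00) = 0.00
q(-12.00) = 3784133732.22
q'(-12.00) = -7568294036.32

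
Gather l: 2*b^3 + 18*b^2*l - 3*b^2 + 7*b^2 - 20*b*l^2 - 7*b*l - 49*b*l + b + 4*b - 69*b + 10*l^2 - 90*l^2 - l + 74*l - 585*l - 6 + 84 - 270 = 2*b^3 + 4*b^2 - 64*b + l^2*(-20*b - 80) + l*(18*b^2 - 56*b - 512) - 192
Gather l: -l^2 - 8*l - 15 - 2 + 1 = -l^2 - 8*l - 16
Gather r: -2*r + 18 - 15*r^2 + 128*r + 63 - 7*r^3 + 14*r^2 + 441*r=-7*r^3 - r^2 + 567*r + 81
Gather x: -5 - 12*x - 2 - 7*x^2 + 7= -7*x^2 - 12*x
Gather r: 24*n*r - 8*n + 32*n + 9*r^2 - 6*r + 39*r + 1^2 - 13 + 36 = 24*n + 9*r^2 + r*(24*n + 33) + 24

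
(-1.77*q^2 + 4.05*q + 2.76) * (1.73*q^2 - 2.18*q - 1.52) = -3.0621*q^4 + 10.8651*q^3 - 1.3638*q^2 - 12.1728*q - 4.1952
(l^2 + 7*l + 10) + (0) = l^2 + 7*l + 10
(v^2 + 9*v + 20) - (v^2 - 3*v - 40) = 12*v + 60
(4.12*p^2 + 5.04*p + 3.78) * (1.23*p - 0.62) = 5.0676*p^3 + 3.6448*p^2 + 1.5246*p - 2.3436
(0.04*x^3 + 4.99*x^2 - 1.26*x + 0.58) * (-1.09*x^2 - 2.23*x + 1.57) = -0.0436*x^5 - 5.5283*x^4 - 9.6915*x^3 + 10.0119*x^2 - 3.2716*x + 0.9106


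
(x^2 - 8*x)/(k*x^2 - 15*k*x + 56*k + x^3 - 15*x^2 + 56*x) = x/(k*x - 7*k + x^2 - 7*x)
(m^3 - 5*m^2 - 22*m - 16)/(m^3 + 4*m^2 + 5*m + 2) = (m - 8)/(m + 1)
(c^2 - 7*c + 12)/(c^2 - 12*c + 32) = (c - 3)/(c - 8)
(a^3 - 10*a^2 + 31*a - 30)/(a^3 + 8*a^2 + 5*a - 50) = (a^2 - 8*a + 15)/(a^2 + 10*a + 25)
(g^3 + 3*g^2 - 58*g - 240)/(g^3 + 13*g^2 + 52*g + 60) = (g - 8)/(g + 2)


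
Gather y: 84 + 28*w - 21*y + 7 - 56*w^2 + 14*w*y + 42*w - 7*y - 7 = -56*w^2 + 70*w + y*(14*w - 28) + 84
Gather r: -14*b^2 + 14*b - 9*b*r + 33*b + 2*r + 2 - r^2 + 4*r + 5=-14*b^2 + 47*b - r^2 + r*(6 - 9*b) + 7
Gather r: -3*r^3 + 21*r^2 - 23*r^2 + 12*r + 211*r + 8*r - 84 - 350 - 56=-3*r^3 - 2*r^2 + 231*r - 490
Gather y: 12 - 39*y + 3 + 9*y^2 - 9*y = 9*y^2 - 48*y + 15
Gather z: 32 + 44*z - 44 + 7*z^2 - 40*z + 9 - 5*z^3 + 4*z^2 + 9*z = -5*z^3 + 11*z^2 + 13*z - 3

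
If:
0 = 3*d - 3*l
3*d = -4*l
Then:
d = 0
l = 0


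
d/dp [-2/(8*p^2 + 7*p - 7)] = 2*(16*p + 7)/(8*p^2 + 7*p - 7)^2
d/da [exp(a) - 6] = exp(a)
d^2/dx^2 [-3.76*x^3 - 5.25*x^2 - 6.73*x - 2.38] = -22.56*x - 10.5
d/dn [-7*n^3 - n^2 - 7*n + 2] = -21*n^2 - 2*n - 7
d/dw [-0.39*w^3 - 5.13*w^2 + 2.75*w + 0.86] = -1.17*w^2 - 10.26*w + 2.75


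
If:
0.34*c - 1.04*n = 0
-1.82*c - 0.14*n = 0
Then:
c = 0.00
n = 0.00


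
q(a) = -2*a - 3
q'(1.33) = -2.00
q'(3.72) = -2.00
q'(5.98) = -2.00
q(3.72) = -10.44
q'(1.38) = -2.00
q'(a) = -2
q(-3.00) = 3.00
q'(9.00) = -2.00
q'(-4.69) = -2.00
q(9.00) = -21.00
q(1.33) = -5.66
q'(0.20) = -2.00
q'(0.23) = -2.00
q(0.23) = -3.46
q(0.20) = -3.40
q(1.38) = -5.76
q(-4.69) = 6.38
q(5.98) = -14.96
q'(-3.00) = -2.00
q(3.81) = -10.62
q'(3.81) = -2.00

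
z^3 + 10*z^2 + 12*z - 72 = (z - 2)*(z + 6)^2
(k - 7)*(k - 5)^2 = k^3 - 17*k^2 + 95*k - 175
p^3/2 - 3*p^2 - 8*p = p*(p/2 + 1)*(p - 8)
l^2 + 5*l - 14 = (l - 2)*(l + 7)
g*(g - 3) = g^2 - 3*g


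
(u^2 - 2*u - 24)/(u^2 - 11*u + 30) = (u + 4)/(u - 5)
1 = 1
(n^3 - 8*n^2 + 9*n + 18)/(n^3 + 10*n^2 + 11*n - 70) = (n^3 - 8*n^2 + 9*n + 18)/(n^3 + 10*n^2 + 11*n - 70)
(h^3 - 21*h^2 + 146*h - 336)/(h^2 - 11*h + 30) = (h^2 - 15*h + 56)/(h - 5)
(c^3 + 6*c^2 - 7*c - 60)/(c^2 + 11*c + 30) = (c^2 + c - 12)/(c + 6)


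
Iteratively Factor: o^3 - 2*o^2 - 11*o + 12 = (o + 3)*(o^2 - 5*o + 4) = (o - 4)*(o + 3)*(o - 1)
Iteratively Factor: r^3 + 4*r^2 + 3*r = (r + 1)*(r^2 + 3*r) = (r + 1)*(r + 3)*(r)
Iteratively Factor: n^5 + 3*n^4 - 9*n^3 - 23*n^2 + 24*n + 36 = (n + 3)*(n^4 - 9*n^2 + 4*n + 12) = (n + 3)^2*(n^3 - 3*n^2 + 4) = (n - 2)*(n + 3)^2*(n^2 - n - 2) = (n - 2)*(n + 1)*(n + 3)^2*(n - 2)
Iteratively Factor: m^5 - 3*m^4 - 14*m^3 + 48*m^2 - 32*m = (m - 1)*(m^4 - 2*m^3 - 16*m^2 + 32*m) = m*(m - 1)*(m^3 - 2*m^2 - 16*m + 32) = m*(m - 2)*(m - 1)*(m^2 - 16) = m*(m - 4)*(m - 2)*(m - 1)*(m + 4)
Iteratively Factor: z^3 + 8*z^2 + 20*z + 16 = (z + 2)*(z^2 + 6*z + 8) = (z + 2)^2*(z + 4)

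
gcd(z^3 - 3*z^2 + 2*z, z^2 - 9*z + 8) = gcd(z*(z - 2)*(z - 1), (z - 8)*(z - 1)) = z - 1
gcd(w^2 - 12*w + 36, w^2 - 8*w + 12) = w - 6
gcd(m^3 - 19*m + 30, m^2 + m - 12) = m - 3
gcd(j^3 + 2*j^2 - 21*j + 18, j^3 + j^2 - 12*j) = j - 3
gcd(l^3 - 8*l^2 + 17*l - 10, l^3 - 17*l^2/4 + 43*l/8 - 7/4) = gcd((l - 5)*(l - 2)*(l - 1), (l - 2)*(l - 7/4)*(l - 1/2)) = l - 2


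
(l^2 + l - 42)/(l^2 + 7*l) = (l - 6)/l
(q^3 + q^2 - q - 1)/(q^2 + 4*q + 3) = (q^2 - 1)/(q + 3)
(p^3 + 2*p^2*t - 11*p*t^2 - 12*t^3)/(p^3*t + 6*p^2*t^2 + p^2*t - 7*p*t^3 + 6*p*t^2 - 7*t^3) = (p^3 + 2*p^2*t - 11*p*t^2 - 12*t^3)/(t*(p^3 + 6*p^2*t + p^2 - 7*p*t^2 + 6*p*t - 7*t^2))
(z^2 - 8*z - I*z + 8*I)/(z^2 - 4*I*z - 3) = (z - 8)/(z - 3*I)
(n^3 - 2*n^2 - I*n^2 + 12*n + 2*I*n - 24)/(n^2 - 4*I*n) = n - 2 + 3*I - 6*I/n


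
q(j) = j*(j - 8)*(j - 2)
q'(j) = j*(j - 8) + j*(j - 2) + (j - 8)*(j - 2)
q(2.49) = -6.72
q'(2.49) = -15.20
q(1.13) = 6.75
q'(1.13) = -2.77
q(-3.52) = -223.84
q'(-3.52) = 123.57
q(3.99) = -31.84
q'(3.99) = -16.04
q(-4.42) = -352.43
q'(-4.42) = 163.01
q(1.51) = 4.80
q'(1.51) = -7.36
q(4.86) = -43.64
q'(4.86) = -10.34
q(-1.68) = -59.85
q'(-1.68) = 58.07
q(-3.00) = -165.00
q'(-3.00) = 103.00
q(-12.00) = -3360.00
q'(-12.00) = 688.00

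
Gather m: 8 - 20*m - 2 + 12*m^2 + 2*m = 12*m^2 - 18*m + 6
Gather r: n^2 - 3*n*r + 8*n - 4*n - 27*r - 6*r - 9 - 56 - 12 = n^2 + 4*n + r*(-3*n - 33) - 77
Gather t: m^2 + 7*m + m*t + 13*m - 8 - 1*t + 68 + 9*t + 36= m^2 + 20*m + t*(m + 8) + 96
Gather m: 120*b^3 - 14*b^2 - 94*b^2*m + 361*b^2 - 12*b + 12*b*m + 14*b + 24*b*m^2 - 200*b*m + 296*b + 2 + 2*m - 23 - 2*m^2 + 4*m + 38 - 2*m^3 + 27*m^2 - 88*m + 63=120*b^3 + 347*b^2 + 298*b - 2*m^3 + m^2*(24*b + 25) + m*(-94*b^2 - 188*b - 82) + 80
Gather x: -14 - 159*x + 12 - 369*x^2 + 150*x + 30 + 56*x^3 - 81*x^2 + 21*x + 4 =56*x^3 - 450*x^2 + 12*x + 32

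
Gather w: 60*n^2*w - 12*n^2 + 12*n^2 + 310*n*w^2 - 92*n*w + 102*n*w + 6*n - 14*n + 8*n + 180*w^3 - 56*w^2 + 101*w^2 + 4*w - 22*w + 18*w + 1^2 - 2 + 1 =180*w^3 + w^2*(310*n + 45) + w*(60*n^2 + 10*n)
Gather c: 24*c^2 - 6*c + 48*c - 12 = 24*c^2 + 42*c - 12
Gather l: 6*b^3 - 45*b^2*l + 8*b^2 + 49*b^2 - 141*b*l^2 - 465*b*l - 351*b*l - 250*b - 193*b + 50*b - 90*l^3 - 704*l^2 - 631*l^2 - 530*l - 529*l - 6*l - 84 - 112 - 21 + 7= 6*b^3 + 57*b^2 - 393*b - 90*l^3 + l^2*(-141*b - 1335) + l*(-45*b^2 - 816*b - 1065) - 210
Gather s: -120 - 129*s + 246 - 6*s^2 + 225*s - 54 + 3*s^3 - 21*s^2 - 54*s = 3*s^3 - 27*s^2 + 42*s + 72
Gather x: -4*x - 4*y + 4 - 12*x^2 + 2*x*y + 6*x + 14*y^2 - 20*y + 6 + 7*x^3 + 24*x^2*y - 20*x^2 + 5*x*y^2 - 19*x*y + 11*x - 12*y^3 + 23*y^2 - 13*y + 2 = 7*x^3 + x^2*(24*y - 32) + x*(5*y^2 - 17*y + 13) - 12*y^3 + 37*y^2 - 37*y + 12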